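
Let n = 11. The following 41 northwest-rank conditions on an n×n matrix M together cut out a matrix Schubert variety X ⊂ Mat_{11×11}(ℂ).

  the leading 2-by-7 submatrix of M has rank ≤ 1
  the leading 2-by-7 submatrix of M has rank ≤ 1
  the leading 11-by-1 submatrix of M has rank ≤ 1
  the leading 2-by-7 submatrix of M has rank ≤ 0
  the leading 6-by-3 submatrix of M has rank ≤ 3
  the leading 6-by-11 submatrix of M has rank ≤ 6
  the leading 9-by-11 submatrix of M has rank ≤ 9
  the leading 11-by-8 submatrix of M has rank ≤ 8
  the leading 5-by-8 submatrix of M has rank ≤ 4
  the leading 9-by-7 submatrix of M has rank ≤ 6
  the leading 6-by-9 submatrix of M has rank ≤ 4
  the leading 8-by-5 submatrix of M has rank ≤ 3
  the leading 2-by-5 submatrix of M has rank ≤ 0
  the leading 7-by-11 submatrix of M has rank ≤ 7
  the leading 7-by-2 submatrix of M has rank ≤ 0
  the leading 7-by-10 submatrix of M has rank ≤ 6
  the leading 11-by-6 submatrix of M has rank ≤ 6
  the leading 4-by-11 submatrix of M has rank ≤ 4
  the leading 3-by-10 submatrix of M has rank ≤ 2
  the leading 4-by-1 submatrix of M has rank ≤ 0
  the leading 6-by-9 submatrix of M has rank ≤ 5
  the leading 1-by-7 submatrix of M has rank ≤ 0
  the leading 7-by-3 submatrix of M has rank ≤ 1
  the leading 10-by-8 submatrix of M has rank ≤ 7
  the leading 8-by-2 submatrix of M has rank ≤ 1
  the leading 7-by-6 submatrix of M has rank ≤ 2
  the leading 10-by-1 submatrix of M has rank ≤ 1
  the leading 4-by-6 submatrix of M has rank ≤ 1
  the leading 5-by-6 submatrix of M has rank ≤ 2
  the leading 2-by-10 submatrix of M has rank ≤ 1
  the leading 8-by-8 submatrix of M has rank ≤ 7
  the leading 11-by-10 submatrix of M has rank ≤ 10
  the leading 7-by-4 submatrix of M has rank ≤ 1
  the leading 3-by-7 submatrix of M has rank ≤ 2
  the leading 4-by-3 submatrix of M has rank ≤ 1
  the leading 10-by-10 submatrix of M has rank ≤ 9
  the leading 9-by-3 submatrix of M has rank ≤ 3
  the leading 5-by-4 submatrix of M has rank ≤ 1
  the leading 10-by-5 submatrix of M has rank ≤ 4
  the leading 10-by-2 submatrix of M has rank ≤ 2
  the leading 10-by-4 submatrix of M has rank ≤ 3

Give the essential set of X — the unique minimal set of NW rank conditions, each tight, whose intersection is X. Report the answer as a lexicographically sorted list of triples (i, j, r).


Reconstructing r_w from the 41 given conditions:

  row 1: 0 | 0 | 0 | 0 | 0 | 0 | 0 | 1 | 1 | 1 | 1
  row 2: 0 | 0 | 0 | 0 | 0 | 0 | 0 | 1 | 1 | 1 | 2
  row 3: 0 | 0 | 1 | 1 | 1 | 1 | 1 | 2 | 2 | 2 | 3
  row 4: 0 | 0 | 1 | 1 | 1 | 1 | 2 | 3 | 3 | 3 | 4
  row 5: 0 | 0 | 1 | 1 | 2 | 2 | 3 | 4 | 4 | 4 | 5
  row 6: 0 | 0 | 1 | 1 | 2 | 2 | 3 | 4 | 4 | 5 | 6
  row 7: 0 | 0 | 1 | 1 | 2 | 2 | 3 | 4 | 5 | 6 | 7
  row 8: 1 | 1 | 2 | 2 | 3 | 3 | 4 | 5 | 6 | 7 | 8
  row 9: 1 | 2 | 3 | 3 | 4 | 4 | 5 | 6 | 7 | 8 | 9
  row 10: 1 | 2 | 3 | 3 | 4 | 5 | 6 | 7 | 8 | 9 | 10
  row 11: 1 | 2 | 3 | 4 | 5 | 6 | 7 | 8 | 9 | 10 | 11

second differences of R give the permutation w = (8, 11, 3, 7, 5, 10, 9, 1, 2, 6, 4).

D(w) has 36 cells with 8 SE-corners; essential set:

[(2, 7, 0), (2, 10, 1), (4, 6, 1), (6, 9, 4), (7, 2, 0), (7, 4, 1), (7, 6, 2), (10, 4, 3)]


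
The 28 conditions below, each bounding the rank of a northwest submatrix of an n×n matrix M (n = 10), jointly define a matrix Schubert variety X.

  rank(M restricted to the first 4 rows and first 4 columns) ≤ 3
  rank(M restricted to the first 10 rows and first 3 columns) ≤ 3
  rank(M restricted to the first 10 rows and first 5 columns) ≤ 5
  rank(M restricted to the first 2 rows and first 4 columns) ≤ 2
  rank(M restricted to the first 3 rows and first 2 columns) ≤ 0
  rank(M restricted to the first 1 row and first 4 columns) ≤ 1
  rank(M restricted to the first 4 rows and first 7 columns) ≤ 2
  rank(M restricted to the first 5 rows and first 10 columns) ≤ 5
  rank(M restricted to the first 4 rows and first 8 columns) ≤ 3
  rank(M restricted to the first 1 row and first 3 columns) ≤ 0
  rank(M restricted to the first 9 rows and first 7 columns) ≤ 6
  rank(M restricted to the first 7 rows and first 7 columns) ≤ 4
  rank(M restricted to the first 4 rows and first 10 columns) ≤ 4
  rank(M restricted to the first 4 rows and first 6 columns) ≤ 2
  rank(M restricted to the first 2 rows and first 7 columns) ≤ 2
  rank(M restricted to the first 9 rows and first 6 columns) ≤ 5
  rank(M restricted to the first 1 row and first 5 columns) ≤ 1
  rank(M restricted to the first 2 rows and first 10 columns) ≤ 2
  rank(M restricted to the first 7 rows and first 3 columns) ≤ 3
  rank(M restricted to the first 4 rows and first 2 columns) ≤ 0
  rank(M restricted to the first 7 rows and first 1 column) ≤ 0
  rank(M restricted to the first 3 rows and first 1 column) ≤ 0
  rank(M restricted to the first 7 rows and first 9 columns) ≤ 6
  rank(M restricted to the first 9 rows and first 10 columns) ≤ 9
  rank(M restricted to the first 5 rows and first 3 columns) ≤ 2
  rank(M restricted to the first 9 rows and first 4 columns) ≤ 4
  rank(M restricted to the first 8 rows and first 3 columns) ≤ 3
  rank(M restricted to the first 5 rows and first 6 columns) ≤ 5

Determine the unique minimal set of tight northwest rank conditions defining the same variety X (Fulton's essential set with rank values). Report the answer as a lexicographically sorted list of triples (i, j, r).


The tightest implied rank at each (i,j), from the 28 conditions:

  R[1]: 0, 0, 0, 1, 1, 1, 1, 1, 1, 1
  R[2]: 0, 0, 1, 2, 2, 2, 2, 2, 2, 2
  R[3]: 0, 0, 1, 2, 2, 2, 2, 3, 3, 3
  R[4]: 0, 0, 1, 2, 2, 2, 2, 3, 4, 4
  R[5]: 0, 1, 2, 3, 3, 3, 3, 4, 5, 5
  R[6]: 0, 1, 2, 3, 4, 4, 4, 5, 6, 6
  R[7]: 0, 1, 2, 3, 4, 4, 4, 5, 6, 7
  R[8]: 1, 2, 3, 4, 5, 5, 5, 6, 7, 8
  R[9]: 1, 2, 3, 4, 5, 5, 6, 7, 8, 9
  R[10]: 1, 2, 3, 4, 5, 6, 7, 8, 9, 10

reading off 1-entries of Δ²R: w = (4, 3, 8, 9, 2, 5, 10, 1, 7, 6).

ℓ(w)=21; the 6 essential cells (i,j,r):

[(1, 3, 0), (4, 2, 0), (4, 7, 2), (7, 1, 0), (7, 7, 4), (9, 6, 5)]


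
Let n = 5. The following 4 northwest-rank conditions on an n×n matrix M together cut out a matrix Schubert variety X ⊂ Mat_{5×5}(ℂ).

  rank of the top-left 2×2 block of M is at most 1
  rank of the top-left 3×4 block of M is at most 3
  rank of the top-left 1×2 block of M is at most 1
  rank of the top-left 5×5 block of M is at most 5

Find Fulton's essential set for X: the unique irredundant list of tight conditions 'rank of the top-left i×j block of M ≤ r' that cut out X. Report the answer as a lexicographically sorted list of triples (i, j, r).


Rank table r_w(5×5) implied by the 4 constraints:

  R[1]: 1  1  1  1  1
  R[2]: 1  1  2  2  2
  R[3]: 1  2  3  3  3
  R[4]: 1  2  3  4  4
  R[5]: 1  2  3  4  5

reading off 1-entries of Δ²R: w = (1, 3, 2, 4, 5).

Fulton essential set (the sole Rothe cell):

[(2, 2, 1)]


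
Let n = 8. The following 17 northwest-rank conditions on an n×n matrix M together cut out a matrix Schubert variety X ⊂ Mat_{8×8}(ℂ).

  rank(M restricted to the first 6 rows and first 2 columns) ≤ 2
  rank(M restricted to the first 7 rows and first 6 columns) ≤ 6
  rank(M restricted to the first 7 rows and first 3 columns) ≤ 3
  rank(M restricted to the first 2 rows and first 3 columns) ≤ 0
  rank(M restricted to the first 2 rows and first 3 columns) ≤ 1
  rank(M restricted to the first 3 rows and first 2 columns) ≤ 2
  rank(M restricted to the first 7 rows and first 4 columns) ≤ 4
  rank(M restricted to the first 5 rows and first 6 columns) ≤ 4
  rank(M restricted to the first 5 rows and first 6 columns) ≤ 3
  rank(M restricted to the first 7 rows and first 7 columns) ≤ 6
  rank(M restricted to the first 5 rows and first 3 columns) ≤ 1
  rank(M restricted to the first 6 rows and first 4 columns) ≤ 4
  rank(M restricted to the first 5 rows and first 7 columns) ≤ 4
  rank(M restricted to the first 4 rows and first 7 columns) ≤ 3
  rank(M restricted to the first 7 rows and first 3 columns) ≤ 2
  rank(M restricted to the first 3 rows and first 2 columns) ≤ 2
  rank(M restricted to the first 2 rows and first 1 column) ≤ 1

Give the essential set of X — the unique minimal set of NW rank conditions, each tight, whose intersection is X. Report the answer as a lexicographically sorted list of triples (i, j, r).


Rank table r_w(8×8) implied by the 17 constraints:

  row 1: 0, 0, 0, 1, 1, 1, 1, 1
  row 2: 0, 0, 0, 1, 2, 2, 2, 2
  row 3: 1, 1, 1, 2, 3, 3, 3, 3
  row 4: 1, 1, 1, 2, 3, 3, 3, 4
  row 5: 1, 1, 1, 2, 3, 3, 4, 5
  row 6: 1, 2, 2, 3, 4, 4, 5, 6
  row 7: 1, 2, 2, 3, 4, 5, 6, 7
  row 8: 1, 2, 3, 4, 5, 6, 7, 8

second differences of R give the permutation w = (4, 5, 1, 8, 7, 2, 6, 3).

5 SE-corners of the 14-cell Rothe diagram give Ess(w):

[(2, 3, 0), (4, 7, 3), (5, 3, 1), (5, 6, 3), (7, 3, 2)]


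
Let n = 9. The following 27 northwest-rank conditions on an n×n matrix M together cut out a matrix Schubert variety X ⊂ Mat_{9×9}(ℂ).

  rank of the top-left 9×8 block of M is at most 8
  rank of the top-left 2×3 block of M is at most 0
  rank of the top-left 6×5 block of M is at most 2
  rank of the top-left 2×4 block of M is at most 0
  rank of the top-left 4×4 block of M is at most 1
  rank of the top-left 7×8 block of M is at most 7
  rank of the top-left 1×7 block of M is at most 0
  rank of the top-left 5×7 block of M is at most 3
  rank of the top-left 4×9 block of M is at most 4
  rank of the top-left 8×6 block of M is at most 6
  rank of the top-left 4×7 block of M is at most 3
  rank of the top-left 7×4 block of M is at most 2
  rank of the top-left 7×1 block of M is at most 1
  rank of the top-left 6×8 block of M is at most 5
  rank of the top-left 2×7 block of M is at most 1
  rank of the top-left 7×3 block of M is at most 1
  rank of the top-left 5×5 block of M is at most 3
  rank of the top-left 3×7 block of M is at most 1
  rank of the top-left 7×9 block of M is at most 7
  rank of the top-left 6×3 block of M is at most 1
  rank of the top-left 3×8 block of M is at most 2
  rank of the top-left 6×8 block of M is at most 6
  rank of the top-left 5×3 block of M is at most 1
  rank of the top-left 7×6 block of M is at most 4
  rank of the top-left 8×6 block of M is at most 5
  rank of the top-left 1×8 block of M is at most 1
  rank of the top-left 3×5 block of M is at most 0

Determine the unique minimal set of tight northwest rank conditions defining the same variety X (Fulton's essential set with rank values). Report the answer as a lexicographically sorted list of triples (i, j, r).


Computing R[i][j] = min implied NW-rank bound (n=9, 27 conditions):

  i=1: 0 | 0 | 0 | 0 | 0 | 0 | 0 | 1 | 1
  i=2: 0 | 0 | 0 | 0 | 0 | 1 | 1 | 2 | 2
  i=3: 0 | 0 | 0 | 0 | 0 | 1 | 1 | 2 | 3
  i=4: 1 | 1 | 1 | 1 | 1 | 2 | 2 | 3 | 4
  i=5: 1 | 1 | 1 | 2 | 2 | 3 | 3 | 4 | 5
  i=6: 1 | 1 | 1 | 2 | 2 | 3 | 4 | 5 | 6
  i=7: 1 | 1 | 1 | 2 | 3 | 4 | 5 | 6 | 7
  i=8: 1 | 2 | 2 | 3 | 4 | 5 | 6 | 7 | 8
  i=9: 1 | 2 | 3 | 4 | 5 | 6 | 7 | 8 | 9

second differences of R give the permutation w = (8, 6, 9, 1, 4, 7, 5, 2, 3).

5 SE-corners of the 25-cell Rothe diagram give Ess(w):

[(1, 7, 0), (3, 5, 0), (3, 7, 1), (6, 5, 2), (7, 3, 1)]


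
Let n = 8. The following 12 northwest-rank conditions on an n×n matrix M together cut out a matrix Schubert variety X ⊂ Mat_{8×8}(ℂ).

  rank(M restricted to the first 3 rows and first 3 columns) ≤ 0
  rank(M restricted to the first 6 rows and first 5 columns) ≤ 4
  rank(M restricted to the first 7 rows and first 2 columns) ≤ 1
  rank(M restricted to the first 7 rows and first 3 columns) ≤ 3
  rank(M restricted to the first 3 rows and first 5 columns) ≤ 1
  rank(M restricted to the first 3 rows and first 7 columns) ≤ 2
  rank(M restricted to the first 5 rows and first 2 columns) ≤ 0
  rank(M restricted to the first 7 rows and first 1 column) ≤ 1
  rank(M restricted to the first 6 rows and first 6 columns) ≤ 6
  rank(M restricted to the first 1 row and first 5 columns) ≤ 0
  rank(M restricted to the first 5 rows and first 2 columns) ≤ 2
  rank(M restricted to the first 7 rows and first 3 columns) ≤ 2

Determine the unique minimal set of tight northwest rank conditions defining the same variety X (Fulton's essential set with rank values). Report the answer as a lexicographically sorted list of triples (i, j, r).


Propagating the 12 rank bounds to every northwest block:

  i=1: 0 | 0 | 0 | 0 | 0 | 1 | 1 | 1
  i=2: 0 | 0 | 0 | 1 | 1 | 2 | 2 | 2
  i=3: 0 | 0 | 0 | 1 | 1 | 2 | 2 | 3
  i=4: 0 | 0 | 1 | 2 | 2 | 3 | 3 | 4
  i=5: 0 | 0 | 1 | 2 | 3 | 4 | 4 | 5
  i=6: 1 | 1 | 2 | 3 | 4 | 5 | 5 | 6
  i=7: 1 | 1 | 2 | 3 | 4 | 5 | 6 | 7
  i=8: 1 | 2 | 3 | 4 | 5 | 6 | 7 | 8

second differences of R give the permutation w = (6, 4, 8, 3, 5, 1, 7, 2).

Rothe diagram D(w) (18 cells), 6 SE-corners (essential conditions):

[(1, 5, 0), (3, 3, 0), (3, 5, 1), (3, 7, 2), (5, 2, 0), (7, 2, 1)]


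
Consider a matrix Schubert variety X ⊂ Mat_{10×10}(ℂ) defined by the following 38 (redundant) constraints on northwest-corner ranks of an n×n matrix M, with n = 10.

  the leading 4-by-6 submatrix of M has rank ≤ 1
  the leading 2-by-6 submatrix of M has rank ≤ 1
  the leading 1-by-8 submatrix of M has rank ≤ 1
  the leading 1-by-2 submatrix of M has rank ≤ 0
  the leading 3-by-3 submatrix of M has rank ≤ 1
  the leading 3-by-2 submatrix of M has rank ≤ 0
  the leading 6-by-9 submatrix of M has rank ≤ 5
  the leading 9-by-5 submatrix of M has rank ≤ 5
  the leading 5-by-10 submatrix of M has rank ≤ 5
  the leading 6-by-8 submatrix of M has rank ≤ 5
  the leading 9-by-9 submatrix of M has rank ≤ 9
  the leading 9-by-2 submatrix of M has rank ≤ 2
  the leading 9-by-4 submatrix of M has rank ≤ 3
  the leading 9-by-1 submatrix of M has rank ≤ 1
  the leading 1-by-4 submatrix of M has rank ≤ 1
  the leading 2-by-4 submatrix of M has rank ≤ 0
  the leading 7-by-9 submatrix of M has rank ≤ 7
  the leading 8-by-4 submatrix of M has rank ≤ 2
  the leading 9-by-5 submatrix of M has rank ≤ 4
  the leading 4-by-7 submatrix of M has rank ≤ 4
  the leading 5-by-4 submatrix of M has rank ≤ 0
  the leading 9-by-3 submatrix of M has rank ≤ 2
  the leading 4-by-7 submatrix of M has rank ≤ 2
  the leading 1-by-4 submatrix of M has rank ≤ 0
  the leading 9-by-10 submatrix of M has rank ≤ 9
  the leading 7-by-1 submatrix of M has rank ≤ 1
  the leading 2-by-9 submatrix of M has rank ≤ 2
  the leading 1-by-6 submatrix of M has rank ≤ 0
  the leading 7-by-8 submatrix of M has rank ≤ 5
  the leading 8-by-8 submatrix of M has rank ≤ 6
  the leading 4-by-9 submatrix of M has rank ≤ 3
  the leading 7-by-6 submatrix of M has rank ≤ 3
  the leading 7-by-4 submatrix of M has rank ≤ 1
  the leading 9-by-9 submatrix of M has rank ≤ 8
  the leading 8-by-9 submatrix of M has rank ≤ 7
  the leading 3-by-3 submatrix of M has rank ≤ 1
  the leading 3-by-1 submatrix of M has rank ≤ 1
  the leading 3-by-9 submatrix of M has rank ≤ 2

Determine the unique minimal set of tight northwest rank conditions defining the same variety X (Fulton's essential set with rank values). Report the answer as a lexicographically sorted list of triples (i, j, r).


Reconstructing r_w from the 38 given conditions:

  R[1]: 0  0  0  0  0  0  1  1  1  1
  R[2]: 0  0  0  0  1  1  2  2  2  2
  R[3]: 0  0  0  0  1  1  2  2  2  3
  R[4]: 0  0  0  0  1  1  2  3  3  4
  R[5]: 0  0  0  0  1  2  3  4  4  5
  R[6]: 1  1  1  1  2  3  4  5  5  6
  R[7]: 1  1  1  1  2  3  4  5  6  7
  R[8]: 1  2  2  2  3  4  5  6  7  8
  R[9]: 1  2  2  3  4  5  6  7  8  9
  R[10]: 1  2  3  4  5  6  7  8  9  10

second differences of R give the permutation w = (7, 5, 10, 8, 6, 1, 9, 2, 4, 3).

D(w) has 30 cells with 6 SE-corners; essential set:

[(1, 6, 0), (3, 9, 2), (4, 6, 1), (5, 4, 0), (7, 4, 1), (9, 3, 2)]


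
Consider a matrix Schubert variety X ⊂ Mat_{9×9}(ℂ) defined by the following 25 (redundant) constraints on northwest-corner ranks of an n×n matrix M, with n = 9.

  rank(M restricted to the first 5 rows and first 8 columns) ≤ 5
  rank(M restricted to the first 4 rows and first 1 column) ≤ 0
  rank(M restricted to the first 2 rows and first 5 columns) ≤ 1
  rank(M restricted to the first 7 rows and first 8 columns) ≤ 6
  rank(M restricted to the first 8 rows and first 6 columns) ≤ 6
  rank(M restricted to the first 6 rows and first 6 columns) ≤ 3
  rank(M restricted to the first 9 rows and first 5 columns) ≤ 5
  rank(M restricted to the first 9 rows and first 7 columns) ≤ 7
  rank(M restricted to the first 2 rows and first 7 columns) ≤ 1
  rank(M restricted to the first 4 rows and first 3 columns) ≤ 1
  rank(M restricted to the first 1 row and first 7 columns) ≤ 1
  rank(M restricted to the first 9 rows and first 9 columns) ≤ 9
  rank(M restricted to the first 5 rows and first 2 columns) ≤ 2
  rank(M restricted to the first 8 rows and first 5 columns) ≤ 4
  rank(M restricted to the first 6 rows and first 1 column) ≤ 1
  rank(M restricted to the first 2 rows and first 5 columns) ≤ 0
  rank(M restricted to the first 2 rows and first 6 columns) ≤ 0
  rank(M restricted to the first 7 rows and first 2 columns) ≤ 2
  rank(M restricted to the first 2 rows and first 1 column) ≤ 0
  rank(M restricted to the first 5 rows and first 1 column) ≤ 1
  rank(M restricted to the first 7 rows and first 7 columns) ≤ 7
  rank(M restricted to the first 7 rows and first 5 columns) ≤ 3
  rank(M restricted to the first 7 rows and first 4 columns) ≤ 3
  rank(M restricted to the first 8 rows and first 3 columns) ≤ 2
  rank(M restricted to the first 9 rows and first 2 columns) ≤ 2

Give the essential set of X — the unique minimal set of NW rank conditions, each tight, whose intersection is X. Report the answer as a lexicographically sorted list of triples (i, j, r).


Rank table r_w(9×9) implied by the 25 constraints:

  0, 0, 0, 0, 0, 0, 1, 1, 1
  0, 0, 0, 0, 0, 0, 1, 2, 2
  0, 1, 1, 1, 1, 1, 2, 3, 3
  0, 1, 1, 2, 2, 2, 3, 4, 4
  1, 2, 2, 3, 3, 3, 4, 5, 5
  1, 2, 2, 3, 3, 3, 4, 5, 6
  1, 2, 2, 3, 3, 4, 5, 6, 7
  1, 2, 2, 3, 4, 5, 6, 7, 8
  1, 2, 3, 4, 5, 6, 7, 8, 9

the unique w with this rank table is (7, 8, 2, 4, 1, 9, 6, 5, 3).

6 SE-corners of the 21-cell Rothe diagram give Ess(w):

[(2, 6, 0), (4, 1, 0), (4, 3, 1), (6, 6, 3), (7, 5, 3), (8, 3, 2)]


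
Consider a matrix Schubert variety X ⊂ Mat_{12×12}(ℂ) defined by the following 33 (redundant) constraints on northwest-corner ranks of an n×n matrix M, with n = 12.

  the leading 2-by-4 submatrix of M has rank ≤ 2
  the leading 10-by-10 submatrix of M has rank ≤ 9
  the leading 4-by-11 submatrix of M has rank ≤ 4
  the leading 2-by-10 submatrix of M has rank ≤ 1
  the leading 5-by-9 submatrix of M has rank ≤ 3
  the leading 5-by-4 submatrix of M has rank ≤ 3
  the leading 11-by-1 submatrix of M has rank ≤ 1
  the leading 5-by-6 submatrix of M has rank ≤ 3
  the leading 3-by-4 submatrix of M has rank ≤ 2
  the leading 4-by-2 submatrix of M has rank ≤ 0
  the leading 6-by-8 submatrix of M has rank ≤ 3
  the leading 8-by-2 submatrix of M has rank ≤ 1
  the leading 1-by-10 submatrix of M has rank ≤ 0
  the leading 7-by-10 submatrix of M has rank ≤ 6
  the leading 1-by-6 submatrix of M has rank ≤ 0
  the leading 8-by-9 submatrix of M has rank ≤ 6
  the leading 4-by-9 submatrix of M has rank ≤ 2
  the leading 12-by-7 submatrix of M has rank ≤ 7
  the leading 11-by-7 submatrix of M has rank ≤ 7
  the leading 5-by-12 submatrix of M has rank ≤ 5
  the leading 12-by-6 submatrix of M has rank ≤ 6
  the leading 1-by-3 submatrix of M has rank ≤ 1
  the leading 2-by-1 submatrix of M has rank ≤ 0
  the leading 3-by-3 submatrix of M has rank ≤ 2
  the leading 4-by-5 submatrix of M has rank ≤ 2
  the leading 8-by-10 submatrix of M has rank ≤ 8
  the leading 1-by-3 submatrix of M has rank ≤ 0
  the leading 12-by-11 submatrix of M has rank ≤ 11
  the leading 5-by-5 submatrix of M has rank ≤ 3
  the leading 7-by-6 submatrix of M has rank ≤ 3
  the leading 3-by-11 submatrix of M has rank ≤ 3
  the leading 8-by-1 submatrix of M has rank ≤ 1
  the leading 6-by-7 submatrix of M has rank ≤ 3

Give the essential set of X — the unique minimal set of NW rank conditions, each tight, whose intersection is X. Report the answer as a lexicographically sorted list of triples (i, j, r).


Propagating the 33 rank bounds to every northwest block:

  i=1: 0 | 0 | 0 | 0 | 0 | 0 | 0 | 0 | 0 | 0 | 1 | 1
  i=2: 0 | 0 | 1 | 1 | 1 | 1 | 1 | 1 | 1 | 1 | 2 | 2
  i=3: 0 | 0 | 1 | 2 | 2 | 2 | 2 | 2 | 2 | 2 | 3 | 3
  i=4: 0 | 0 | 1 | 2 | 2 | 2 | 2 | 2 | 2 | 3 | 4 | 4
  i=5: 1 | 1 | 2 | 3 | 3 | 3 | 3 | 3 | 3 | 4 | 5 | 5
  i=6: 1 | 1 | 2 | 3 | 3 | 3 | 3 | 3 | 4 | 5 | 6 | 6
  i=7: 1 | 1 | 2 | 3 | 3 | 3 | 4 | 4 | 5 | 6 | 7 | 7
  i=8: 1 | 1 | 2 | 3 | 4 | 4 | 5 | 5 | 6 | 7 | 8 | 8
  i=9: 1 | 2 | 3 | 4 | 5 | 5 | 6 | 6 | 7 | 8 | 9 | 9
  i=10: 1 | 2 | 3 | 4 | 5 | 6 | 7 | 7 | 8 | 9 | 10 | 10
  i=11: 1 | 2 | 3 | 4 | 5 | 6 | 7 | 8 | 9 | 10 | 11 | 11
  i=12: 1 | 2 | 3 | 4 | 5 | 6 | 7 | 8 | 9 | 10 | 11 | 12

reading off 1-entries of Δ²R: w = (11, 3, 4, 10, 1, 9, 7, 5, 2, 6, 8, 12).

ℓ(w)=30; the 6 essential cells (i,j,r):

[(1, 10, 0), (4, 2, 0), (4, 9, 2), (6, 8, 3), (7, 6, 3), (8, 2, 1)]


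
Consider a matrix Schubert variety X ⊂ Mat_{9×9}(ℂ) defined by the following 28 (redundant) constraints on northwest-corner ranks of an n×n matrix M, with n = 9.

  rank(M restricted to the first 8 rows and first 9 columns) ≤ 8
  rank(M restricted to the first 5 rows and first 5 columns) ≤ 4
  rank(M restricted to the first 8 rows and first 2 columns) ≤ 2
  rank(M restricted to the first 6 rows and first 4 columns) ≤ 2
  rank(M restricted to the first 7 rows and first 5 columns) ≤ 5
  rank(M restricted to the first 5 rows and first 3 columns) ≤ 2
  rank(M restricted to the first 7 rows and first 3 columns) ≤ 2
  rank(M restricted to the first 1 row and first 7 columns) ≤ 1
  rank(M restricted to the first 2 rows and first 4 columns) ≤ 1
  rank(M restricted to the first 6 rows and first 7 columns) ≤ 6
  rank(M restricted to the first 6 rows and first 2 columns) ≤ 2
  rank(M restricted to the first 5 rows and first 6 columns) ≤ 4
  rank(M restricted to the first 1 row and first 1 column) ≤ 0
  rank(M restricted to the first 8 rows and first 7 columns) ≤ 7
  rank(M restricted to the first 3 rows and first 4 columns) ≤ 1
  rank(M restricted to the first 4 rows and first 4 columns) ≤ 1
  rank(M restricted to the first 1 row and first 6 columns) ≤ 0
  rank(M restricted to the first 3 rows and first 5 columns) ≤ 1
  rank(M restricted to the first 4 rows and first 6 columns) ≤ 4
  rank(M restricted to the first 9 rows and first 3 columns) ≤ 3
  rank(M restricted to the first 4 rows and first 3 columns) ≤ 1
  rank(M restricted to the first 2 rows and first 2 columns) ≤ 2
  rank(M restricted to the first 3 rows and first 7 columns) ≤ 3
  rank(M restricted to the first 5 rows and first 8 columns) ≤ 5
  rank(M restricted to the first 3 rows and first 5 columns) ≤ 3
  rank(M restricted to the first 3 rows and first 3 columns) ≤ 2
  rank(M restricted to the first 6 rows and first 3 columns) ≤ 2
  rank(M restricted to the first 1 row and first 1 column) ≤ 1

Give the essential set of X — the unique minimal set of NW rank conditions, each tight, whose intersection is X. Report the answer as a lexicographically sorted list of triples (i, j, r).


Computing R[i][j] = min implied NW-rank bound (n=9, 28 conditions):

  R[1]: 0 0 0 0 0 0 1 1 1
  R[2]: 1 1 1 1 1 1 2 2 2
  R[3]: 1 1 1 1 1 2 3 3 3
  R[4]: 1 1 1 1 2 3 4 4 4
  R[5]: 1 2 2 2 3 4 5 5 5
  R[6]: 1 2 2 2 3 4 5 6 6
  R[7]: 1 2 2 3 4 5 6 7 7
  R[8]: 1 2 3 4 5 6 7 8 8
  R[9]: 1 2 3 4 5 6 7 8 9

so w = (7, 1, 6, 5, 2, 8, 4, 3, 9).

Rothe diagram D(w) (16 cells), 5 SE-corners (essential conditions):

[(1, 6, 0), (3, 5, 1), (4, 4, 1), (6, 4, 2), (7, 3, 2)]


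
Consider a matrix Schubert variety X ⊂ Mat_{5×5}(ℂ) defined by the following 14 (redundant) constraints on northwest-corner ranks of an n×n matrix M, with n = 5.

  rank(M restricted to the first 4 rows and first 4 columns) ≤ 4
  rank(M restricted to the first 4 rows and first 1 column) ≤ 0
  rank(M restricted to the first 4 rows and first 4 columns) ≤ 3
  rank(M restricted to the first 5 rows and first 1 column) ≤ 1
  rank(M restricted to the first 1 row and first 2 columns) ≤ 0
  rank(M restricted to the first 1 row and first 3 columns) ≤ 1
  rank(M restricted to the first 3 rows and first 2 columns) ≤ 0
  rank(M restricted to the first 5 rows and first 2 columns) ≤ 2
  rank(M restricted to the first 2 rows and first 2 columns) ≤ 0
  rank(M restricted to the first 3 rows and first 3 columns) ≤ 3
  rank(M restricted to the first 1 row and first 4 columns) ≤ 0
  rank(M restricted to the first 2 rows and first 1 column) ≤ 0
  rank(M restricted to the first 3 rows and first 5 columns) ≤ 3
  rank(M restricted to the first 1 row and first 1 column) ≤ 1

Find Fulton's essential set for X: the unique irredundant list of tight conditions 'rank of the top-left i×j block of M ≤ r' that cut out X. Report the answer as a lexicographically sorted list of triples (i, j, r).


Rank table r_w(5×5) implied by the 14 constraints:

  row 1: 0, 0, 0, 0, 1
  row 2: 0, 0, 1, 1, 2
  row 3: 0, 0, 1, 2, 3
  row 4: 0, 1, 2, 3, 4
  row 5: 1, 2, 3, 4, 5

so w = (5, 3, 4, 2, 1).

3 SE-corners of the 9-cell Rothe diagram give Ess(w):

[(1, 4, 0), (3, 2, 0), (4, 1, 0)]


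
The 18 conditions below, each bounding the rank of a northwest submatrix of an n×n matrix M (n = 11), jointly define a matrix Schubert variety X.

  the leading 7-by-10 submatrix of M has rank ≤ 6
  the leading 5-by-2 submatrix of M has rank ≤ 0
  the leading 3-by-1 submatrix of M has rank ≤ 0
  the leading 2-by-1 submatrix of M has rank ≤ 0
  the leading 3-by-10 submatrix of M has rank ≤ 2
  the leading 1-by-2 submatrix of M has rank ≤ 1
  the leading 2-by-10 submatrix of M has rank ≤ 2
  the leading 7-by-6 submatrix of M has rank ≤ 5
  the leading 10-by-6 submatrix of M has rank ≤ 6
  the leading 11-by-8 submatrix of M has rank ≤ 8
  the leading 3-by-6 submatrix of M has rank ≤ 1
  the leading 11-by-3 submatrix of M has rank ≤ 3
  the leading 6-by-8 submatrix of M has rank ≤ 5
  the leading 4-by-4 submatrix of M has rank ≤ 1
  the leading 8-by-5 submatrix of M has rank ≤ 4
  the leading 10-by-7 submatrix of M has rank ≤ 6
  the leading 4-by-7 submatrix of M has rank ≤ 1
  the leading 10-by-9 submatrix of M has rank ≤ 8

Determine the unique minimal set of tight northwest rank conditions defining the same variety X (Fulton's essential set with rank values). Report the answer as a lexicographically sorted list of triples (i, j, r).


Rank table r_w(11×11) implied by the 18 constraints:

  0 0 1 1 1 1 1 1 1 1 1
  0 0 1 1 1 1 1 2 2 2 2
  0 0 1 1 1 1 1 2 2 2 3
  0 0 1 1 1 1 1 2 3 3 4
  0 0 1 2 2 2 2 3 4 4 5
  1 1 2 3 3 3 3 4 5 5 6
  1 2 3 4 4 4 4 5 6 6 7
  1 2 3 4 4 5 5 6 7 7 8
  1 2 3 4 5 6 6 7 8 8 9
  1 2 3 4 5 6 6 7 8 9 10
  1 2 3 4 5 6 7 8 9 10 11

giving w = (3, 8, 11, 9, 4, 1, 2, 6, 5, 10, 7) via Δ²R.

D(w) has 26 cells with 5 SE-corners; essential set:

[(3, 10, 2), (4, 7, 1), (5, 2, 0), (8, 5, 4), (10, 7, 6)]


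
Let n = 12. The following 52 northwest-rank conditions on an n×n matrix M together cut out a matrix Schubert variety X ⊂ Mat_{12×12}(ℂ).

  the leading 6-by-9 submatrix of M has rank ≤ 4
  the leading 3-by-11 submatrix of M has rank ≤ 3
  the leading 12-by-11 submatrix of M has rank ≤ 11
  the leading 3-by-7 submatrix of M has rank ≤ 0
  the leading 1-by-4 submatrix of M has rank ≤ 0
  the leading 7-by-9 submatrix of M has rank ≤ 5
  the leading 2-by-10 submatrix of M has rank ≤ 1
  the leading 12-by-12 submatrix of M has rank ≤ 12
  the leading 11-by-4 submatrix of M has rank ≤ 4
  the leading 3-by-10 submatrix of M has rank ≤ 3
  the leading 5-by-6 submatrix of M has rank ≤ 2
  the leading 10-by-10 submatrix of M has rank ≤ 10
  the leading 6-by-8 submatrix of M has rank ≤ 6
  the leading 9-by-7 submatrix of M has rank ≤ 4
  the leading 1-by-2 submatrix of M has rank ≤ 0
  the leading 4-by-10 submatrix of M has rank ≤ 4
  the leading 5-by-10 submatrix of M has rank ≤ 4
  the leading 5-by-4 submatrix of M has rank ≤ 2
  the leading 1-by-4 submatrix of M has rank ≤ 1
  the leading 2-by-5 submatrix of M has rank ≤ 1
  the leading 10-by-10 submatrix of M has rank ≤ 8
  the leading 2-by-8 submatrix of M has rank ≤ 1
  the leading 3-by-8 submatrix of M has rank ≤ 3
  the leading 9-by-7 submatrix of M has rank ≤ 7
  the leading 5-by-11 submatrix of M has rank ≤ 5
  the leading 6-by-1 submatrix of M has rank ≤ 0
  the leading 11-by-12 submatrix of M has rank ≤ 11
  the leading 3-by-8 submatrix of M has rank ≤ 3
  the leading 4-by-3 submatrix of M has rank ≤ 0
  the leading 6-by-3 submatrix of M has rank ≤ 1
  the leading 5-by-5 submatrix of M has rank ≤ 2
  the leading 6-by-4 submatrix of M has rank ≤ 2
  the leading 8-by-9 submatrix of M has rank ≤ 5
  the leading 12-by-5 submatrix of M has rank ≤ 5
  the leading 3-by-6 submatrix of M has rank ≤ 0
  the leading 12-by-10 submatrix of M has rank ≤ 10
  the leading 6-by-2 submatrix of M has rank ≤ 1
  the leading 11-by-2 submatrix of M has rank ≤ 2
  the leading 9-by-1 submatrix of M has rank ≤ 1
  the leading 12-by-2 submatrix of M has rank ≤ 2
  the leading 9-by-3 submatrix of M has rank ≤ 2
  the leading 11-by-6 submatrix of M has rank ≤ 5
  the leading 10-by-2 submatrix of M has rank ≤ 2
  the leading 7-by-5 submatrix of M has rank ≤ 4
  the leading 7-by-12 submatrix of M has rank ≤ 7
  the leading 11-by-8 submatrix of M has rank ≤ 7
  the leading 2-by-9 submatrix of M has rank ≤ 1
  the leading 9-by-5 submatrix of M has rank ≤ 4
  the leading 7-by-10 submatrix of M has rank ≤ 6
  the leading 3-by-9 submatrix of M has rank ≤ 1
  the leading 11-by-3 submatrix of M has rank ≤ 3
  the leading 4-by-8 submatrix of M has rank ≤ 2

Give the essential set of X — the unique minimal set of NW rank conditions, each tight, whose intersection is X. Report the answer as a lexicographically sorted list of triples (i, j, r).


The tightest implied rank at each (i,j), from the 52 conditions:

  row 1: 0 | 0 | 0 | 0 | 0 | 0 | 0 | 1 | 1 | 1 | 1 | 1
  row 2: 0 | 0 | 0 | 0 | 0 | 0 | 0 | 1 | 1 | 1 | 2 | 2
  row 3: 0 | 0 | 0 | 0 | 0 | 0 | 0 | 1 | 1 | 2 | 3 | 3
  row 4: 0 | 0 | 0 | 1 | 1 | 1 | 1 | 2 | 2 | 3 | 4 | 4
  row 5: 0 | 1 | 1 | 2 | 2 | 2 | 2 | 3 | 3 | 4 | 5 | 5
  row 6: 0 | 1 | 1 | 2 | 3 | 3 | 3 | 4 | 4 | 5 | 6 | 6
  row 7: 1 | 2 | 2 | 3 | 4 | 4 | 4 | 5 | 5 | 6 | 7 | 7
  row 8: 1 | 2 | 2 | 3 | 4 | 4 | 4 | 5 | 5 | 6 | 7 | 8
  row 9: 1 | 2 | 2 | 3 | 4 | 4 | 4 | 5 | 6 | 7 | 8 | 9
  row 10: 1 | 2 | 3 | 4 | 5 | 5 | 5 | 6 | 7 | 8 | 9 | 10
  row 11: 1 | 2 | 3 | 4 | 5 | 5 | 6 | 7 | 8 | 9 | 10 | 11
  row 12: 1 | 2 | 3 | 4 | 5 | 6 | 7 | 8 | 9 | 10 | 11 | 12

hence w(1..12) = (8, 11, 10, 4, 2, 5, 1, 12, 9, 3, 7, 6).

Fulton essential set (10 of the 38 Rothe cells):

[(2, 10, 1), (3, 7, 0), (3, 9, 1), (4, 3, 0), (6, 1, 0), (6, 3, 1), (8, 9, 5), (9, 3, 2), (9, 7, 4), (11, 6, 5)]


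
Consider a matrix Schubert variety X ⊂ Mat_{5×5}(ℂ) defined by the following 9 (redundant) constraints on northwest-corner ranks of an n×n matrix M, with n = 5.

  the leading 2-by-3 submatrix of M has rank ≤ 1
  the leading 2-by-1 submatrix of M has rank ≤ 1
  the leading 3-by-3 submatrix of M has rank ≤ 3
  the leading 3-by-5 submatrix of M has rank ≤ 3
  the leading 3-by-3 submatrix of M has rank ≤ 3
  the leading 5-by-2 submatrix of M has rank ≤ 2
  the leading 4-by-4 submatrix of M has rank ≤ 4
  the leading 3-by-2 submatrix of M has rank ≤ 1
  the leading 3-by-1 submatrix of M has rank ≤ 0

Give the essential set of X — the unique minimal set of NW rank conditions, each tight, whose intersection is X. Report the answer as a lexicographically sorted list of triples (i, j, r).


The tightest implied rank at each (i,j), from the 9 conditions:

  0 | 1 | 1 | 1 | 1
  0 | 1 | 1 | 2 | 2
  0 | 1 | 2 | 3 | 3
  1 | 2 | 3 | 4 | 4
  1 | 2 | 3 | 4 | 5

hence w(1..5) = (2, 4, 3, 1, 5).

D(w) has 4 cells with 2 SE-corners; essential set:

[(2, 3, 1), (3, 1, 0)]


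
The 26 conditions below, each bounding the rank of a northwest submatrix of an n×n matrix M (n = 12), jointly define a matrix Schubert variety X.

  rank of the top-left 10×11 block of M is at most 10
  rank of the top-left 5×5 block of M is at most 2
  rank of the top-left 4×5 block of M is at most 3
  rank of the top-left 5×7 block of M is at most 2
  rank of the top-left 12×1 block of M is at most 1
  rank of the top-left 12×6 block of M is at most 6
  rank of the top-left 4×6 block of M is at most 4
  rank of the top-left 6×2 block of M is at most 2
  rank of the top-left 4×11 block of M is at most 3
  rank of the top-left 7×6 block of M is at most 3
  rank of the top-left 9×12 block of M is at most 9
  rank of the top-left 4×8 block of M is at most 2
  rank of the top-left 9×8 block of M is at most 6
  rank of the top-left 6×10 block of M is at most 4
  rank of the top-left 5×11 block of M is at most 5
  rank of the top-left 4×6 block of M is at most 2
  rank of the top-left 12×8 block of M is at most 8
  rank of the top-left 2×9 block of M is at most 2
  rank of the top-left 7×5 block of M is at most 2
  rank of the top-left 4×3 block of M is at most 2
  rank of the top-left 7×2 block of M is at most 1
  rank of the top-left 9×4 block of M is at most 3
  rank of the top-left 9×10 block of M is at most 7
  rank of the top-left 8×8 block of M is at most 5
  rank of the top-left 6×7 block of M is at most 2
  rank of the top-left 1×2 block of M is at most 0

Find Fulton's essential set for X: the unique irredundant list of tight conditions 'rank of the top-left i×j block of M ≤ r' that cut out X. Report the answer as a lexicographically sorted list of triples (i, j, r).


Recovering R(i,j) via the rank-extension bound from the 26 conditions:

  0 0 1 1 1 1 1 1 1 1 1 1
  1 1 2 2 2 2 2 2 2 2 2 2
  1 1 2 2 2 2 2 2 3 3 3 3
  1 1 2 2 2 2 2 2 3 3 3 4
  1 1 2 2 2 2 2 3 4 4 4 5
  1 1 2 2 2 2 2 3 4 4 5 6
  1 1 2 2 2 3 3 4 5 5 6 7
  1 2 3 3 3 4 4 5 6 6 7 8
  1 2 3 3 4 5 5 6 7 7 8 9
  1 2 3 4 5 6 6 7 8 8 9 10
  1 2 3 4 5 6 7 8 9 9 10 11
  1 2 3 4 5 6 7 8 9 10 11 12

giving w = (3, 1, 9, 12, 8, 11, 6, 2, 5, 4, 7, 10) via Δ²R.

Fulton essential set (8 of the 31 Rothe cells):

[(1, 2, 0), (4, 8, 2), (4, 11, 3), (6, 7, 2), (6, 10, 4), (7, 2, 1), (7, 5, 2), (9, 4, 3)]


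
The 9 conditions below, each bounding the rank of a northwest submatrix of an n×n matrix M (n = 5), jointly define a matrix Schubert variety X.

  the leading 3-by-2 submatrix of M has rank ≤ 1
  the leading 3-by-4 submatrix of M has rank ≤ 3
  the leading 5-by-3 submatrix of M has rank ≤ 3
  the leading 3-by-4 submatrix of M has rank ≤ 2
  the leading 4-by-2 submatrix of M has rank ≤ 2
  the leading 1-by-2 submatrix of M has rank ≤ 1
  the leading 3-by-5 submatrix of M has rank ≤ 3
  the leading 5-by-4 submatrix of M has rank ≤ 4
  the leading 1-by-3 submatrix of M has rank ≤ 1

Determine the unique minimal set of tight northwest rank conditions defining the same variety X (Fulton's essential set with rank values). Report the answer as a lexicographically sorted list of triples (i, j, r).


Recovering R(i,j) via the rank-extension bound from the 9 conditions:

  i=1: 1 1 1 1 1
  i=2: 1 1 2 2 2
  i=3: 1 1 2 2 3
  i=4: 1 2 3 3 4
  i=5: 1 2 3 4 5

reading off 1-entries of Δ²R: w = (1, 3, 5, 2, 4).

2 SE-corners of the 3-cell Rothe diagram give Ess(w):

[(3, 2, 1), (3, 4, 2)]


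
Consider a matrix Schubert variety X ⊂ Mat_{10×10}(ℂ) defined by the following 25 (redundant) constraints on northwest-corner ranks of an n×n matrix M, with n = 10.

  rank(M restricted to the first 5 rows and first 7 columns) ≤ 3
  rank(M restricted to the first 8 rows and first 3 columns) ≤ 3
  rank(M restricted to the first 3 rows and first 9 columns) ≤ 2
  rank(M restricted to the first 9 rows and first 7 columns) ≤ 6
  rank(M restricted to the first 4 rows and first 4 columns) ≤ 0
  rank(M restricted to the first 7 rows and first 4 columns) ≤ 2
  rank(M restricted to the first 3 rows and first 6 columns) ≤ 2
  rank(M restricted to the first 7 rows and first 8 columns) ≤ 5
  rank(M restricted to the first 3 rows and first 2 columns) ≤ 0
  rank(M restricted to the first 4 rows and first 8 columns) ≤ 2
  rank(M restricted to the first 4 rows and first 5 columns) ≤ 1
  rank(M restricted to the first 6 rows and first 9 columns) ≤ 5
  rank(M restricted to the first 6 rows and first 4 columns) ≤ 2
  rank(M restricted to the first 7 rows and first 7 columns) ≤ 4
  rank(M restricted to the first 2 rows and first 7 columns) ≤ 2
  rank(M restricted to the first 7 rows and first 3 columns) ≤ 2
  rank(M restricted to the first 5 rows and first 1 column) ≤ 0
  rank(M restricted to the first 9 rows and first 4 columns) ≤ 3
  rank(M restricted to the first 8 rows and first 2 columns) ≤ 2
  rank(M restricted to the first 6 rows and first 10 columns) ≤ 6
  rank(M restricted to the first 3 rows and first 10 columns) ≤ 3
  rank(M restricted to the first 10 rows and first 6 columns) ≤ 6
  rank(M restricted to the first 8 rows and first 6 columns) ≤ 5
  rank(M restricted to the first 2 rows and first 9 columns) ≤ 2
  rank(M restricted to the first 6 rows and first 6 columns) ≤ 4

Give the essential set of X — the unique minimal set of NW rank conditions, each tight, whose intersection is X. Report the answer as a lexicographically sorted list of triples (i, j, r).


The tightest implied rank at each (i,j), from the 25 conditions:

  R[1]: 0 | 0 | 0 | 0 | 1 | 1 | 1 | 1 | 1 | 1
  R[2]: 0 | 0 | 0 | 0 | 1 | 2 | 2 | 2 | 2 | 2
  R[3]: 0 | 0 | 0 | 0 | 1 | 2 | 2 | 2 | 2 | 3
  R[4]: 0 | 0 | 0 | 0 | 1 | 2 | 2 | 2 | 3 | 4
  R[5]: 0 | 1 | 1 | 1 | 2 | 3 | 3 | 3 | 4 | 5
  R[6]: 1 | 2 | 2 | 2 | 3 | 4 | 4 | 4 | 5 | 6
  R[7]: 1 | 2 | 2 | 2 | 3 | 4 | 4 | 5 | 6 | 7
  R[8]: 1 | 2 | 3 | 3 | 4 | 5 | 5 | 6 | 7 | 8
  R[9]: 1 | 2 | 3 | 3 | 4 | 5 | 6 | 7 | 8 | 9
  R[10]: 1 | 2 | 3 | 4 | 5 | 6 | 7 | 8 | 9 | 10

hence w(1..10) = (5, 6, 10, 9, 2, 1, 8, 3, 7, 4).

Rothe diagram D(w) (26 cells), 7 SE-corners (essential conditions):

[(3, 9, 2), (4, 4, 0), (4, 8, 2), (5, 1, 0), (7, 4, 2), (7, 7, 4), (9, 4, 3)]


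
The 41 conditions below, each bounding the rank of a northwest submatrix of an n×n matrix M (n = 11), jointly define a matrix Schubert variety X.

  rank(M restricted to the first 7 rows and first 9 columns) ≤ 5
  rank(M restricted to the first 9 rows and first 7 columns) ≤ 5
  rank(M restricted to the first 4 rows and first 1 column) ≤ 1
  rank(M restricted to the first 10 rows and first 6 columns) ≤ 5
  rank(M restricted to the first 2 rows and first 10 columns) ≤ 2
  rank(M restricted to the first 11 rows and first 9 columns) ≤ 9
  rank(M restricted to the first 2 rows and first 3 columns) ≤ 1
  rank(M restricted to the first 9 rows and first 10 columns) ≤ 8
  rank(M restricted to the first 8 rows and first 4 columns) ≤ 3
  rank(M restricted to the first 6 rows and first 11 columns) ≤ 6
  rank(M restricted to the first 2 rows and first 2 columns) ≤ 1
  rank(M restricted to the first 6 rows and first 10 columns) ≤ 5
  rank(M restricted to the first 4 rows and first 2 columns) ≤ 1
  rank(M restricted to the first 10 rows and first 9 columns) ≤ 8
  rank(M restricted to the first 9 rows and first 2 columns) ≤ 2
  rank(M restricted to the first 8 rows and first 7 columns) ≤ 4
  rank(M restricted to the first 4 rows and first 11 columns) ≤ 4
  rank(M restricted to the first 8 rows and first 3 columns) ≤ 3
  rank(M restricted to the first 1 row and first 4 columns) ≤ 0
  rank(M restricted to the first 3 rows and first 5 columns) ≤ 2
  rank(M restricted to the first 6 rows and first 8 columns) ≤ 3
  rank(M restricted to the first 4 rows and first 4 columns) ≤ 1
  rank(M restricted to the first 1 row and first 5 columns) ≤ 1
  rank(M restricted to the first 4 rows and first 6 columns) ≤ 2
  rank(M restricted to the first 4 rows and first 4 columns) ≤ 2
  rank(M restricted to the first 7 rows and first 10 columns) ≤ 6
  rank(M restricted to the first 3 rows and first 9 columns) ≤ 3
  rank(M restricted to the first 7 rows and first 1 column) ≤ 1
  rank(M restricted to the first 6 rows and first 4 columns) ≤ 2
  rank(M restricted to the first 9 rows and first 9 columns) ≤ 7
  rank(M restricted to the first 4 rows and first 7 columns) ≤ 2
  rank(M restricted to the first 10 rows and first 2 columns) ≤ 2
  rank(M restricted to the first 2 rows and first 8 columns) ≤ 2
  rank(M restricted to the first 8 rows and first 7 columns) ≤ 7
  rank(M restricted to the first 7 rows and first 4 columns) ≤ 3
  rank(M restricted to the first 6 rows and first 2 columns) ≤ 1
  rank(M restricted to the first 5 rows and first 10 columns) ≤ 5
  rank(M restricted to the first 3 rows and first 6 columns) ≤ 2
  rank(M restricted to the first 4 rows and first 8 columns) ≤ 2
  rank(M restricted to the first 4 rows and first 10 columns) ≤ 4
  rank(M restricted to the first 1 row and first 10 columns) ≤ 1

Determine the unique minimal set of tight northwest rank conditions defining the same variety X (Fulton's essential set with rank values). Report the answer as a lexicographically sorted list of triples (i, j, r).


The tightest implied rank at each (i,j), from the 41 conditions:

  i=1: 0 0 0 0 1 1 1 1 1 1 1
  i=2: 1 1 1 1 2 2 2 2 2 2 2
  i=3: 1 1 1 1 2 2 2 2 3 3 3
  i=4: 1 1 1 1 2 2 2 2 3 4 4
  i=5: 1 1 2 2 3 3 3 3 4 5 5
  i=6: 1 1 2 2 3 3 3 3 4 5 6
  i=7: 1 2 3 3 4 4 4 4 5 6 7
  i=8: 1 2 3 3 4 4 4 5 6 7 8
  i=9: 1 2 3 4 5 5 5 6 7 8 9
  i=10: 1 2 3 4 5 5 6 7 8 9 10
  i=11: 1 2 3 4 5 6 7 8 9 10 11

reading off 1-entries of Δ²R: w = (5, 1, 9, 10, 3, 11, 2, 8, 4, 7, 6).

Rothe diagram D(w) (26 cells), 9 SE-corners (essential conditions):

[(1, 4, 0), (4, 4, 1), (4, 8, 2), (6, 2, 1), (6, 4, 2), (6, 8, 3), (8, 4, 3), (8, 7, 4), (10, 6, 5)]
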